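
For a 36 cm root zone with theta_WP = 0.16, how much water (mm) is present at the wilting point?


Step 1: Water (mm) = theta_WP * depth * 10
Step 2: Water = 0.16 * 36 * 10
Step 3: Water = 57.6 mm

57.6


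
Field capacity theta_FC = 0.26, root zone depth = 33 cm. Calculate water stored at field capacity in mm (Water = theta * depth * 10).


Step 1: Water (mm) = theta_FC * depth (cm) * 10
Step 2: Water = 0.26 * 33 * 10
Step 3: Water = 85.8 mm

85.8


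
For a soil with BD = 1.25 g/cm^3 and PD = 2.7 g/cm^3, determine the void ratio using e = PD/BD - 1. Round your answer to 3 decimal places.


Step 1: e = PD / BD - 1
Step 2: e = 2.7 / 1.25 - 1
Step 3: e = 2.16 - 1
Step 4: e = 1.16

1.16


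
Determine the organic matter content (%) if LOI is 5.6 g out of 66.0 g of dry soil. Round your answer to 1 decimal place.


Step 1: OM% = 100 * LOI / sample mass
Step 2: OM = 100 * 5.6 / 66.0
Step 3: OM = 8.5%

8.5


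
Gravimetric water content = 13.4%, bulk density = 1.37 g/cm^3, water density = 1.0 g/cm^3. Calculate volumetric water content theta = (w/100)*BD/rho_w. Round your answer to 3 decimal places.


Step 1: theta = (w / 100) * BD / rho_w
Step 2: theta = (13.4 / 100) * 1.37 / 1.0
Step 3: theta = 0.134 * 1.37
Step 4: theta = 0.184

0.184


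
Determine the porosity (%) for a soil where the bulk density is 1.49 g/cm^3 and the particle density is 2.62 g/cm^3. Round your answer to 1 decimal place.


Step 1: Formula: n = 100 * (1 - BD / PD)
Step 2: n = 100 * (1 - 1.49 / 2.62)
Step 3: n = 100 * (1 - 0.5687)
Step 4: n = 43.1%

43.1


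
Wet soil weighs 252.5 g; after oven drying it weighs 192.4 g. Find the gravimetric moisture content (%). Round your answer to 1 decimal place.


Step 1: Water mass = wet - dry = 252.5 - 192.4 = 60.1 g
Step 2: w = 100 * water mass / dry mass
Step 3: w = 100 * 60.1 / 192.4 = 31.2%

31.2


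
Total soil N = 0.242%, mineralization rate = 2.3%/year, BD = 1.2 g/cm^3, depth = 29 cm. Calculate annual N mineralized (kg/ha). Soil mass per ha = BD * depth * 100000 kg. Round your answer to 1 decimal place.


Step 1: Soil mass per ha = BD * depth * 100000 = 1.2 * 29 * 100000 = 3480000 kg
Step 2: Total N pool = soil mass * N%/100 = 3480000 * 0.242/100 = 8421.6 kg/ha
Step 3: N mineralized = N pool * rate%/100 = 8421.6 * 2.3/100 = 193.7 kg/ha/yr

193.7


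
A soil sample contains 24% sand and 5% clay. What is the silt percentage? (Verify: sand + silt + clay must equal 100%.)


Step 1: sand + silt + clay = 100%
Step 2: silt = 100 - sand - clay
Step 3: silt = 100 - 24 - 5
Step 4: silt = 71%

71


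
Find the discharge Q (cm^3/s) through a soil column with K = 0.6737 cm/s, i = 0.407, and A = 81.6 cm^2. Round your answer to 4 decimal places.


Step 1: Apply Darcy's law: Q = K * i * A
Step 2: Q = 0.6737 * 0.407 * 81.6
Step 3: Q = 22.3744 cm^3/s

22.3744


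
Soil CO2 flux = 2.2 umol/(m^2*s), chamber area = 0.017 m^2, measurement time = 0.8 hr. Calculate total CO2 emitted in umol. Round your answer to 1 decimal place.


Step 1: Convert time to seconds: 0.8 hr * 3600 = 2880.0 s
Step 2: Total = flux * area * time_s
Step 3: Total = 2.2 * 0.017 * 2880.0
Step 4: Total = 107.7 umol

107.7


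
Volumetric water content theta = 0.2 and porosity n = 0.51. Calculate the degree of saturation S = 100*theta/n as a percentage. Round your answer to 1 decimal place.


Step 1: S = 100 * theta_v / n
Step 2: S = 100 * 0.2 / 0.51
Step 3: S = 39.2%

39.2


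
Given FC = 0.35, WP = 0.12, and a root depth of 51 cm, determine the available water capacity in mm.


Step 1: Available water = (FC - WP) * depth * 10
Step 2: AW = (0.35 - 0.12) * 51 * 10
Step 3: AW = 0.23 * 51 * 10
Step 4: AW = 117.3 mm

117.3


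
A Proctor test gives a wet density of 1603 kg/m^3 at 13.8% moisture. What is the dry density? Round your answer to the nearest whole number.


Step 1: Dry density = wet density / (1 + w/100)
Step 2: Dry density = 1603 / (1 + 13.8/100)
Step 3: Dry density = 1603 / 1.138
Step 4: Dry density = 1409 kg/m^3

1409


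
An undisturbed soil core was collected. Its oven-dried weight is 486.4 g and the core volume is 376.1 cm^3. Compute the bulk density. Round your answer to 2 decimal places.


Step 1: Identify the formula: BD = dry mass / volume
Step 2: Substitute values: BD = 486.4 / 376.1
Step 3: BD = 1.29 g/cm^3

1.29


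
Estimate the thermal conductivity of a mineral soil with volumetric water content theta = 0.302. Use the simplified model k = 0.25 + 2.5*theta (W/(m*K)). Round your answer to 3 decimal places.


Step 1: k = 0.25 + 2.5 * theta
Step 2: k = 0.25 + 2.5 * 0.302
Step 3: k = 0.25 + 0.755
Step 4: k = 1.005 W/(m*K)

1.005


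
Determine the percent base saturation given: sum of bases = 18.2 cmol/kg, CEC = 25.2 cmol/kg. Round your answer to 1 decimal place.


Step 1: BS = 100 * (sum of bases) / CEC
Step 2: BS = 100 * 18.2 / 25.2
Step 3: BS = 72.2%

72.2


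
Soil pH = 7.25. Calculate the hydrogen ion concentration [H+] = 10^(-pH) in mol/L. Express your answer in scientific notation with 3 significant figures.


Step 1: [H+] = 10^(-pH)
Step 2: [H+] = 10^(-7.25)
Step 3: [H+] = 5.62e-08 mol/L

5.62e-08


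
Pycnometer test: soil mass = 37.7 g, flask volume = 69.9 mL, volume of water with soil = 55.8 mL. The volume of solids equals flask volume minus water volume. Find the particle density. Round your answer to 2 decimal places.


Step 1: Volume of solids = flask volume - water volume with soil
Step 2: V_solids = 69.9 - 55.8 = 14.1 mL
Step 3: Particle density = mass / V_solids = 37.7 / 14.1 = 2.67 g/cm^3

2.67


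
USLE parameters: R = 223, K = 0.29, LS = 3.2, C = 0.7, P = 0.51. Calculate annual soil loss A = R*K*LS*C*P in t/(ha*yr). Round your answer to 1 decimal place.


Step 1: A = R * K * LS * C * P
Step 2: R * K = 223 * 0.29 = 64.67
Step 3: (R*K) * LS = 64.67 * 3.2 = 206.944
Step 4: * C * P = 206.944 * 0.7 * 0.51 = 73.9
Step 5: A = 73.9 t/(ha*yr)

73.9


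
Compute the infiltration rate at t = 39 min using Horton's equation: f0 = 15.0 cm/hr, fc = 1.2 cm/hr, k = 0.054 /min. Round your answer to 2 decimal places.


Step 1: f = fc + (f0 - fc) * exp(-k * t)
Step 2: exp(-0.054 * 39) = 0.121724
Step 3: f = 1.2 + (15.0 - 1.2) * 0.121724
Step 4: f = 1.2 + 13.8 * 0.121724
Step 5: f = 2.88 cm/hr

2.88


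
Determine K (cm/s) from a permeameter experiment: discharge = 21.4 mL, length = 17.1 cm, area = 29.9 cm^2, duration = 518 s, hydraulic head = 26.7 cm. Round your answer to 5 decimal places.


Step 1: K = Q * L / (A * t * h)
Step 2: Numerator = 21.4 * 17.1 = 365.94
Step 3: Denominator = 29.9 * 518 * 26.7 = 413534.94
Step 4: K = 365.94 / 413534.94 = 0.00088 cm/s

0.00088


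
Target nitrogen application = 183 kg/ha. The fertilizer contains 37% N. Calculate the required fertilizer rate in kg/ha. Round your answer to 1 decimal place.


Step 1: Fertilizer rate = target N / (N content / 100)
Step 2: Rate = 183 / (37 / 100)
Step 3: Rate = 183 / 0.37
Step 4: Rate = 494.6 kg/ha

494.6


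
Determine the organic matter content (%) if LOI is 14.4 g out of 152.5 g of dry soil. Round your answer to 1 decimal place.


Step 1: OM% = 100 * LOI / sample mass
Step 2: OM = 100 * 14.4 / 152.5
Step 3: OM = 9.4%

9.4


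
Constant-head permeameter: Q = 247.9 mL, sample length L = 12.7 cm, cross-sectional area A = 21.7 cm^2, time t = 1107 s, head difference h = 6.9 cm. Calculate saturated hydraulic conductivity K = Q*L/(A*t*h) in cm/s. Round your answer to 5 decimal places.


Step 1: K = Q * L / (A * t * h)
Step 2: Numerator = 247.9 * 12.7 = 3148.33
Step 3: Denominator = 21.7 * 1107 * 6.9 = 165751.11
Step 4: K = 3148.33 / 165751.11 = 0.01899 cm/s

0.01899


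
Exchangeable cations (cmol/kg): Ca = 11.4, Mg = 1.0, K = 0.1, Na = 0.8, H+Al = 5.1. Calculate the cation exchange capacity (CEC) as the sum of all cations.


Step 1: CEC = Ca + Mg + K + Na + (H+Al)
Step 2: CEC = 11.4 + 1.0 + 0.1 + 0.8 + 5.1
Step 3: CEC = 18.4 cmol/kg

18.4


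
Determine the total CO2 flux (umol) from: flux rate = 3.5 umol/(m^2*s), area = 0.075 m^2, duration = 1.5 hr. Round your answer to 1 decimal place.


Step 1: Convert time to seconds: 1.5 hr * 3600 = 5400.0 s
Step 2: Total = flux * area * time_s
Step 3: Total = 3.5 * 0.075 * 5400.0
Step 4: Total = 1417.5 umol

1417.5


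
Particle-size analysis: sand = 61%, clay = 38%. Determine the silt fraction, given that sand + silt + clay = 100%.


Step 1: sand + silt + clay = 100%
Step 2: silt = 100 - sand - clay
Step 3: silt = 100 - 61 - 38
Step 4: silt = 1%

1


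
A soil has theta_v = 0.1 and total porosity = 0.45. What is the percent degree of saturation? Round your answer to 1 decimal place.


Step 1: S = 100 * theta_v / n
Step 2: S = 100 * 0.1 / 0.45
Step 3: S = 22.2%

22.2


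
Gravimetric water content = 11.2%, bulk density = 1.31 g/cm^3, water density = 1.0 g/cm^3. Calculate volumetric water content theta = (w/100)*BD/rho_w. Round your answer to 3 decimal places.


Step 1: theta = (w / 100) * BD / rho_w
Step 2: theta = (11.2 / 100) * 1.31 / 1.0
Step 3: theta = 0.112 * 1.31
Step 4: theta = 0.147

0.147


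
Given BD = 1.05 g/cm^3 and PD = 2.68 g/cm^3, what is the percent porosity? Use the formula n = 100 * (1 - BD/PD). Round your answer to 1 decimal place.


Step 1: Formula: n = 100 * (1 - BD / PD)
Step 2: n = 100 * (1 - 1.05 / 2.68)
Step 3: n = 100 * (1 - 0.39179)
Step 4: n = 60.8%

60.8


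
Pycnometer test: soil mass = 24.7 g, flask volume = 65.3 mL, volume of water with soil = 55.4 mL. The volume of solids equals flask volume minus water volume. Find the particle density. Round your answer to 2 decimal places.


Step 1: Volume of solids = flask volume - water volume with soil
Step 2: V_solids = 65.3 - 55.4 = 9.9 mL
Step 3: Particle density = mass / V_solids = 24.7 / 9.9 = 2.49 g/cm^3

2.49


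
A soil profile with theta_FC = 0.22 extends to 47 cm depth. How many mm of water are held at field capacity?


Step 1: Water (mm) = theta_FC * depth (cm) * 10
Step 2: Water = 0.22 * 47 * 10
Step 3: Water = 103.4 mm

103.4


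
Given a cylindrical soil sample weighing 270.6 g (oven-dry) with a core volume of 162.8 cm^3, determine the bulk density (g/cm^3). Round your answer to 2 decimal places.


Step 1: Identify the formula: BD = dry mass / volume
Step 2: Substitute values: BD = 270.6 / 162.8
Step 3: BD = 1.66 g/cm^3

1.66


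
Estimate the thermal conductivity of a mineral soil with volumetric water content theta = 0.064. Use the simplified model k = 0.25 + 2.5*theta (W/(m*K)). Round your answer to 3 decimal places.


Step 1: k = 0.25 + 2.5 * theta
Step 2: k = 0.25 + 2.5 * 0.064
Step 3: k = 0.25 + 0.16
Step 4: k = 0.41 W/(m*K)

0.41


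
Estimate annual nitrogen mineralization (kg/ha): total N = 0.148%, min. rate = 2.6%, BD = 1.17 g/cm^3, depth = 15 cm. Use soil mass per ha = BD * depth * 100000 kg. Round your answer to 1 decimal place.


Step 1: Soil mass per ha = BD * depth * 100000 = 1.17 * 15 * 100000 = 1755000 kg
Step 2: Total N pool = soil mass * N%/100 = 1755000 * 0.148/100 = 2597.4 kg/ha
Step 3: N mineralized = N pool * rate%/100 = 2597.4 * 2.6/100 = 67.5 kg/ha/yr

67.5


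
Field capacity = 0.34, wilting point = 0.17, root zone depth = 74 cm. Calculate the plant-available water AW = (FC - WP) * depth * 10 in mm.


Step 1: Available water = (FC - WP) * depth * 10
Step 2: AW = (0.34 - 0.17) * 74 * 10
Step 3: AW = 0.17 * 74 * 10
Step 4: AW = 125.8 mm

125.8


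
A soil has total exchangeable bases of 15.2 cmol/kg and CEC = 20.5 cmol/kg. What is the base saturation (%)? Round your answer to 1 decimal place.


Step 1: BS = 100 * (sum of bases) / CEC
Step 2: BS = 100 * 15.2 / 20.5
Step 3: BS = 74.1%

74.1


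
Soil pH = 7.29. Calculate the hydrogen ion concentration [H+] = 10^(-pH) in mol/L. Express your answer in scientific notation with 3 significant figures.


Step 1: [H+] = 10^(-pH)
Step 2: [H+] = 10^(-7.29)
Step 3: [H+] = 5.13e-08 mol/L

5.13e-08


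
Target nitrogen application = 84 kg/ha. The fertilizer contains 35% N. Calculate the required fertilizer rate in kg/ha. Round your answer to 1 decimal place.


Step 1: Fertilizer rate = target N / (N content / 100)
Step 2: Rate = 84 / (35 / 100)
Step 3: Rate = 84 / 0.35
Step 4: Rate = 240.0 kg/ha

240.0


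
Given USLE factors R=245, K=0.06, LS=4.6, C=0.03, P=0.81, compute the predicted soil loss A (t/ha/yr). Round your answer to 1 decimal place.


Step 1: A = R * K * LS * C * P
Step 2: R * K = 245 * 0.06 = 14.7
Step 3: (R*K) * LS = 14.7 * 4.6 = 67.62
Step 4: * C * P = 67.62 * 0.03 * 0.81 = 1.6
Step 5: A = 1.6 t/(ha*yr)

1.6


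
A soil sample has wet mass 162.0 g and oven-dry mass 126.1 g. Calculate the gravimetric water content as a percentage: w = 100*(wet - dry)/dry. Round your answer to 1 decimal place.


Step 1: Water mass = wet - dry = 162.0 - 126.1 = 35.9 g
Step 2: w = 100 * water mass / dry mass
Step 3: w = 100 * 35.9 / 126.1 = 28.5%

28.5


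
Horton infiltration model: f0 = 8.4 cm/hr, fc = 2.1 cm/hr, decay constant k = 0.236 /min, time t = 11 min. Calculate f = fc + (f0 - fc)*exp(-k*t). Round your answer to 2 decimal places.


Step 1: f = fc + (f0 - fc) * exp(-k * t)
Step 2: exp(-0.236 * 11) = 0.074571
Step 3: f = 2.1 + (8.4 - 2.1) * 0.074571
Step 4: f = 2.1 + 6.3 * 0.074571
Step 5: f = 2.57 cm/hr

2.57


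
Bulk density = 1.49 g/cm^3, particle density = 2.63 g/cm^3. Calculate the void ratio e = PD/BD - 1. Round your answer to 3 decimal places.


Step 1: e = PD / BD - 1
Step 2: e = 2.63 / 1.49 - 1
Step 3: e = 1.7651 - 1
Step 4: e = 0.765

0.765


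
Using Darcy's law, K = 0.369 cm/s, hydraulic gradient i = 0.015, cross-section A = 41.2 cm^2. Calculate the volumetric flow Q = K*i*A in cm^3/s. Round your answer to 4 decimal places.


Step 1: Apply Darcy's law: Q = K * i * A
Step 2: Q = 0.369 * 0.015 * 41.2
Step 3: Q = 0.228 cm^3/s

0.228


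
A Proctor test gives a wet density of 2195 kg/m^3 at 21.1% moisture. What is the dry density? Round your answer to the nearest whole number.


Step 1: Dry density = wet density / (1 + w/100)
Step 2: Dry density = 2195 / (1 + 21.1/100)
Step 3: Dry density = 2195 / 1.211
Step 4: Dry density = 1813 kg/m^3

1813


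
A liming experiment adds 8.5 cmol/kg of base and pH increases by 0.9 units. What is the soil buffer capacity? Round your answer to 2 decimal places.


Step 1: BC = change in base / change in pH
Step 2: BC = 8.5 / 0.9
Step 3: BC = 9.44 cmol/(kg*pH unit)

9.44


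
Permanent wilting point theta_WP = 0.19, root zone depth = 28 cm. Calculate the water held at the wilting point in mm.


Step 1: Water (mm) = theta_WP * depth * 10
Step 2: Water = 0.19 * 28 * 10
Step 3: Water = 53.2 mm

53.2


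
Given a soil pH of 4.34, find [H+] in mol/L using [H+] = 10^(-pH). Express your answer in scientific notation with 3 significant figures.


Step 1: [H+] = 10^(-pH)
Step 2: [H+] = 10^(-4.34)
Step 3: [H+] = 4.57e-05 mol/L

4.57e-05


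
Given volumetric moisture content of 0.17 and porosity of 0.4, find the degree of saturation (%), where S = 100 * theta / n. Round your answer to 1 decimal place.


Step 1: S = 100 * theta_v / n
Step 2: S = 100 * 0.17 / 0.4
Step 3: S = 42.5%

42.5


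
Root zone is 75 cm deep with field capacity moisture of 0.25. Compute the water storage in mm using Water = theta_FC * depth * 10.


Step 1: Water (mm) = theta_FC * depth (cm) * 10
Step 2: Water = 0.25 * 75 * 10
Step 3: Water = 187.5 mm

187.5


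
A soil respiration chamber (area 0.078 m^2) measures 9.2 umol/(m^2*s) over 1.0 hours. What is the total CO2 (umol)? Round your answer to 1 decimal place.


Step 1: Convert time to seconds: 1.0 hr * 3600 = 3600.0 s
Step 2: Total = flux * area * time_s
Step 3: Total = 9.2 * 0.078 * 3600.0
Step 4: Total = 2583.4 umol

2583.4


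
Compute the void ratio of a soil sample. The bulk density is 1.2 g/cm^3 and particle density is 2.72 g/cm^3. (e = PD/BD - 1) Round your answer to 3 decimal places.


Step 1: e = PD / BD - 1
Step 2: e = 2.72 / 1.2 - 1
Step 3: e = 2.26667 - 1
Step 4: e = 1.267

1.267


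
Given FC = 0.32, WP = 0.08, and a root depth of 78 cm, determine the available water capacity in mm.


Step 1: Available water = (FC - WP) * depth * 10
Step 2: AW = (0.32 - 0.08) * 78 * 10
Step 3: AW = 0.24 * 78 * 10
Step 4: AW = 187.2 mm

187.2


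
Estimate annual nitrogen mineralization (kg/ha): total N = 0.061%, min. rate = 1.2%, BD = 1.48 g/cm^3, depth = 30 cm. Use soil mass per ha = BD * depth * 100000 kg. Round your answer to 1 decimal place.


Step 1: Soil mass per ha = BD * depth * 100000 = 1.48 * 30 * 100000 = 4440000 kg
Step 2: Total N pool = soil mass * N%/100 = 4440000 * 0.061/100 = 2708.4 kg/ha
Step 3: N mineralized = N pool * rate%/100 = 2708.4 * 1.2/100 = 32.5 kg/ha/yr

32.5


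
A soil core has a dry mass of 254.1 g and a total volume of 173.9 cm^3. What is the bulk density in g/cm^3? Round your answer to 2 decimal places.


Step 1: Identify the formula: BD = dry mass / volume
Step 2: Substitute values: BD = 254.1 / 173.9
Step 3: BD = 1.46 g/cm^3

1.46


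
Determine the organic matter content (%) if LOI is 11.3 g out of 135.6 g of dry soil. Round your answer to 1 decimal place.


Step 1: OM% = 100 * LOI / sample mass
Step 2: OM = 100 * 11.3 / 135.6
Step 3: OM = 8.3%

8.3


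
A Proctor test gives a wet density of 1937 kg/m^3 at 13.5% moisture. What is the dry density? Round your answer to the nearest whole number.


Step 1: Dry density = wet density / (1 + w/100)
Step 2: Dry density = 1937 / (1 + 13.5/100)
Step 3: Dry density = 1937 / 1.135
Step 4: Dry density = 1707 kg/m^3

1707


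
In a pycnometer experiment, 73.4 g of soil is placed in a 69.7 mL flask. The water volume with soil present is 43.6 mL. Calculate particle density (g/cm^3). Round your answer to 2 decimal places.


Step 1: Volume of solids = flask volume - water volume with soil
Step 2: V_solids = 69.7 - 43.6 = 26.1 mL
Step 3: Particle density = mass / V_solids = 73.4 / 26.1 = 2.81 g/cm^3

2.81


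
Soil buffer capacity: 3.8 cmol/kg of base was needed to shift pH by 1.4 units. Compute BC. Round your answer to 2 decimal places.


Step 1: BC = change in base / change in pH
Step 2: BC = 3.8 / 1.4
Step 3: BC = 2.71 cmol/(kg*pH unit)

2.71


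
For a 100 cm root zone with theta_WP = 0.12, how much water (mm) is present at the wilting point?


Step 1: Water (mm) = theta_WP * depth * 10
Step 2: Water = 0.12 * 100 * 10
Step 3: Water = 120.0 mm

120.0


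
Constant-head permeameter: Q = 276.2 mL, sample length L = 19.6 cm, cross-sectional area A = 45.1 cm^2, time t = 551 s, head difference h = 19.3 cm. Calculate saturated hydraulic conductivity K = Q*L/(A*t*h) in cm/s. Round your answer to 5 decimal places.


Step 1: K = Q * L / (A * t * h)
Step 2: Numerator = 276.2 * 19.6 = 5413.52
Step 3: Denominator = 45.1 * 551 * 19.3 = 479606.93
Step 4: K = 5413.52 / 479606.93 = 0.01129 cm/s

0.01129


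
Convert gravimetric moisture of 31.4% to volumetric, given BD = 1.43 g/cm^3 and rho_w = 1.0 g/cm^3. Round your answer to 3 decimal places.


Step 1: theta = (w / 100) * BD / rho_w
Step 2: theta = (31.4 / 100) * 1.43 / 1.0
Step 3: theta = 0.314 * 1.43
Step 4: theta = 0.449

0.449


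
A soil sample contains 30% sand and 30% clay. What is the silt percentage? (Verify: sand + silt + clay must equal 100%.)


Step 1: sand + silt + clay = 100%
Step 2: silt = 100 - sand - clay
Step 3: silt = 100 - 30 - 30
Step 4: silt = 40%

40


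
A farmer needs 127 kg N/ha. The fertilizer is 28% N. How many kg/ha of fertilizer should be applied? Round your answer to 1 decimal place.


Step 1: Fertilizer rate = target N / (N content / 100)
Step 2: Rate = 127 / (28 / 100)
Step 3: Rate = 127 / 0.28
Step 4: Rate = 453.6 kg/ha

453.6


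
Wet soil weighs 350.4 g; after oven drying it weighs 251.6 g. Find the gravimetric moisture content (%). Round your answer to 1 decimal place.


Step 1: Water mass = wet - dry = 350.4 - 251.6 = 98.8 g
Step 2: w = 100 * water mass / dry mass
Step 3: w = 100 * 98.8 / 251.6 = 39.3%

39.3


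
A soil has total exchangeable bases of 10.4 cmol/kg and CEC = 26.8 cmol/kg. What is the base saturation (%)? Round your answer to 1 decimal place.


Step 1: BS = 100 * (sum of bases) / CEC
Step 2: BS = 100 * 10.4 / 26.8
Step 3: BS = 38.8%

38.8


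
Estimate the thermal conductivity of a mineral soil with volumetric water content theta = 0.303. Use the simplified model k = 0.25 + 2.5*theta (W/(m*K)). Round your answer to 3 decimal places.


Step 1: k = 0.25 + 2.5 * theta
Step 2: k = 0.25 + 2.5 * 0.303
Step 3: k = 0.25 + 0.758
Step 4: k = 1.008 W/(m*K)

1.008


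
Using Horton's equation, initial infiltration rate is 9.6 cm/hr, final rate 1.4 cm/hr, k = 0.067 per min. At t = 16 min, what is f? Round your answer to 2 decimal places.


Step 1: f = fc + (f0 - fc) * exp(-k * t)
Step 2: exp(-0.067 * 16) = 0.342323
Step 3: f = 1.4 + (9.6 - 1.4) * 0.342323
Step 4: f = 1.4 + 8.2 * 0.342323
Step 5: f = 4.21 cm/hr

4.21


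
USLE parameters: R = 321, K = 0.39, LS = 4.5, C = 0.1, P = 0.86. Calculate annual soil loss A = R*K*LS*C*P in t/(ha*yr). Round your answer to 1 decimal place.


Step 1: A = R * K * LS * C * P
Step 2: R * K = 321 * 0.39 = 125.19
Step 3: (R*K) * LS = 125.19 * 4.5 = 563.355
Step 4: * C * P = 563.355 * 0.1 * 0.86 = 48.4
Step 5: A = 48.4 t/(ha*yr)

48.4


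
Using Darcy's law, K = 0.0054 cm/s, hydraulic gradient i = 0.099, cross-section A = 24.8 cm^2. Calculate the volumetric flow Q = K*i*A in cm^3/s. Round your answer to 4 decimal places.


Step 1: Apply Darcy's law: Q = K * i * A
Step 2: Q = 0.0054 * 0.099 * 24.8
Step 3: Q = 0.0133 cm^3/s

0.0133


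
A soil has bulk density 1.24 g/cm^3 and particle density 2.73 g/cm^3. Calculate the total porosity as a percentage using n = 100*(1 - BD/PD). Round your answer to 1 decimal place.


Step 1: Formula: n = 100 * (1 - BD / PD)
Step 2: n = 100 * (1 - 1.24 / 2.73)
Step 3: n = 100 * (1 - 0.45421)
Step 4: n = 54.6%

54.6


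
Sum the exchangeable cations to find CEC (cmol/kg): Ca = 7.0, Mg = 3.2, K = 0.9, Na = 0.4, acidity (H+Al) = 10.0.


Step 1: CEC = Ca + Mg + K + Na + (H+Al)
Step 2: CEC = 7.0 + 3.2 + 0.9 + 0.4 + 10.0
Step 3: CEC = 21.5 cmol/kg

21.5


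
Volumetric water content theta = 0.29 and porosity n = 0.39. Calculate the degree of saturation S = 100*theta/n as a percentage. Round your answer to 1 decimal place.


Step 1: S = 100 * theta_v / n
Step 2: S = 100 * 0.29 / 0.39
Step 3: S = 74.4%

74.4


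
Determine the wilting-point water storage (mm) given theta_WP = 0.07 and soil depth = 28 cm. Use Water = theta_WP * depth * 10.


Step 1: Water (mm) = theta_WP * depth * 10
Step 2: Water = 0.07 * 28 * 10
Step 3: Water = 19.6 mm

19.6


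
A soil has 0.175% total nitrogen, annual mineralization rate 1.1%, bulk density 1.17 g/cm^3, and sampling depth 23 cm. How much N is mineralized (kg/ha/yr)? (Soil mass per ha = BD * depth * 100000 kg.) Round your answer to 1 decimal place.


Step 1: Soil mass per ha = BD * depth * 100000 = 1.17 * 23 * 100000 = 2691000 kg
Step 2: Total N pool = soil mass * N%/100 = 2691000 * 0.175/100 = 4709.25 kg/ha
Step 3: N mineralized = N pool * rate%/100 = 4709.25 * 1.1/100 = 51.8 kg/ha/yr

51.8


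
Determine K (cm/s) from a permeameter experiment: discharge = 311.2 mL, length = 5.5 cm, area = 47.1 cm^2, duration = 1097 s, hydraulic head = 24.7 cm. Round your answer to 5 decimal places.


Step 1: K = Q * L / (A * t * h)
Step 2: Numerator = 311.2 * 5.5 = 1711.6
Step 3: Denominator = 47.1 * 1097 * 24.7 = 1276216.89
Step 4: K = 1711.6 / 1276216.89 = 0.00134 cm/s

0.00134


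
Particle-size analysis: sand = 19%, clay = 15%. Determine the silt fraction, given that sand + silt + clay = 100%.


Step 1: sand + silt + clay = 100%
Step 2: silt = 100 - sand - clay
Step 3: silt = 100 - 19 - 15
Step 4: silt = 66%

66


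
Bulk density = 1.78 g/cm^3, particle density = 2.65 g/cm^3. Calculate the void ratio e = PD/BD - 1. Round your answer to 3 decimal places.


Step 1: e = PD / BD - 1
Step 2: e = 2.65 / 1.78 - 1
Step 3: e = 1.48876 - 1
Step 4: e = 0.489

0.489


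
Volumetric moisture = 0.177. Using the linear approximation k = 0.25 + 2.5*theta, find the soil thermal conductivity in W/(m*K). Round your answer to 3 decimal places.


Step 1: k = 0.25 + 2.5 * theta
Step 2: k = 0.25 + 2.5 * 0.177
Step 3: k = 0.25 + 0.443
Step 4: k = 0.693 W/(m*K)

0.693


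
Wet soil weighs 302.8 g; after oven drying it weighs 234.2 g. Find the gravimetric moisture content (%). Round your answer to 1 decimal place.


Step 1: Water mass = wet - dry = 302.8 - 234.2 = 68.6 g
Step 2: w = 100 * water mass / dry mass
Step 3: w = 100 * 68.6 / 234.2 = 29.3%

29.3


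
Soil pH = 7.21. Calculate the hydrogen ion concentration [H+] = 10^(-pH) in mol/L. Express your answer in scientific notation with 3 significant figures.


Step 1: [H+] = 10^(-pH)
Step 2: [H+] = 10^(-7.21)
Step 3: [H+] = 6.17e-08 mol/L

6.17e-08


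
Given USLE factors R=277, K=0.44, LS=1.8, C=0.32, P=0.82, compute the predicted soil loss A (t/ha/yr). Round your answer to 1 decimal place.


Step 1: A = R * K * LS * C * P
Step 2: R * K = 277 * 0.44 = 121.88
Step 3: (R*K) * LS = 121.88 * 1.8 = 219.384
Step 4: * C * P = 219.384 * 0.32 * 0.82 = 57.6
Step 5: A = 57.6 t/(ha*yr)

57.6


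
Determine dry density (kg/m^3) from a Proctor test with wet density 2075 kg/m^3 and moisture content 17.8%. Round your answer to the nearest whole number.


Step 1: Dry density = wet density / (1 + w/100)
Step 2: Dry density = 2075 / (1 + 17.8/100)
Step 3: Dry density = 2075 / 1.178
Step 4: Dry density = 1761 kg/m^3

1761


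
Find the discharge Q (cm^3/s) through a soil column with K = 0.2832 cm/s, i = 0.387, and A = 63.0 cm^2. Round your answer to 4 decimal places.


Step 1: Apply Darcy's law: Q = K * i * A
Step 2: Q = 0.2832 * 0.387 * 63.0
Step 3: Q = 6.9047 cm^3/s

6.9047


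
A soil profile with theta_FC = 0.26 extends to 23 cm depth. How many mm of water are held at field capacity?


Step 1: Water (mm) = theta_FC * depth (cm) * 10
Step 2: Water = 0.26 * 23 * 10
Step 3: Water = 59.8 mm

59.8


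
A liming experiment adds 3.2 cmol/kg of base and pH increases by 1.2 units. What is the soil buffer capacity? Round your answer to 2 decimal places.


Step 1: BC = change in base / change in pH
Step 2: BC = 3.2 / 1.2
Step 3: BC = 2.67 cmol/(kg*pH unit)

2.67


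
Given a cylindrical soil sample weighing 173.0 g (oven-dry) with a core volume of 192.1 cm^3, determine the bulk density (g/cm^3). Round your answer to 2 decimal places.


Step 1: Identify the formula: BD = dry mass / volume
Step 2: Substitute values: BD = 173.0 / 192.1
Step 3: BD = 0.9 g/cm^3

0.9


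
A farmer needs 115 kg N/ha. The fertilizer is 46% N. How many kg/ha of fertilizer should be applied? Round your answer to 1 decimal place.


Step 1: Fertilizer rate = target N / (N content / 100)
Step 2: Rate = 115 / (46 / 100)
Step 3: Rate = 115 / 0.46
Step 4: Rate = 250.0 kg/ha

250.0


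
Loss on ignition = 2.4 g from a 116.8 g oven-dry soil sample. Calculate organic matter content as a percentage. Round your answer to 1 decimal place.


Step 1: OM% = 100 * LOI / sample mass
Step 2: OM = 100 * 2.4 / 116.8
Step 3: OM = 2.1%

2.1


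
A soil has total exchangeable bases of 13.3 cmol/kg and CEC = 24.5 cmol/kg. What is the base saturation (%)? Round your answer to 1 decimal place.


Step 1: BS = 100 * (sum of bases) / CEC
Step 2: BS = 100 * 13.3 / 24.5
Step 3: BS = 54.3%

54.3


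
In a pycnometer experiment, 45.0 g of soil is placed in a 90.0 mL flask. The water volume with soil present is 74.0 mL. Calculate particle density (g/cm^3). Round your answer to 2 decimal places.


Step 1: Volume of solids = flask volume - water volume with soil
Step 2: V_solids = 90.0 - 74.0 = 16.0 mL
Step 3: Particle density = mass / V_solids = 45.0 / 16.0 = 2.81 g/cm^3

2.81


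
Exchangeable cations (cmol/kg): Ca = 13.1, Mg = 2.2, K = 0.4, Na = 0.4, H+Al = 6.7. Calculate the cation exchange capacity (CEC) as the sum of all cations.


Step 1: CEC = Ca + Mg + K + Na + (H+Al)
Step 2: CEC = 13.1 + 2.2 + 0.4 + 0.4 + 6.7
Step 3: CEC = 22.8 cmol/kg

22.8


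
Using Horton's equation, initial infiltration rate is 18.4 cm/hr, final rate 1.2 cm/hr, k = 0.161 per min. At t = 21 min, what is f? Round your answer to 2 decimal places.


Step 1: f = fc + (f0 - fc) * exp(-k * t)
Step 2: exp(-0.161 * 21) = 0.034013
Step 3: f = 1.2 + (18.4 - 1.2) * 0.034013
Step 4: f = 1.2 + 17.2 * 0.034013
Step 5: f = 1.79 cm/hr

1.79


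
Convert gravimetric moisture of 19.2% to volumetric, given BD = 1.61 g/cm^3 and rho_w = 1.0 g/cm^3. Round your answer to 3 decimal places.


Step 1: theta = (w / 100) * BD / rho_w
Step 2: theta = (19.2 / 100) * 1.61 / 1.0
Step 3: theta = 0.192 * 1.61
Step 4: theta = 0.309

0.309


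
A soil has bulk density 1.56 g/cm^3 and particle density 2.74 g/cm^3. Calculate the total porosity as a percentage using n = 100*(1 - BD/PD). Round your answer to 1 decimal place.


Step 1: Formula: n = 100 * (1 - BD / PD)
Step 2: n = 100 * (1 - 1.56 / 2.74)
Step 3: n = 100 * (1 - 0.56934)
Step 4: n = 43.1%

43.1


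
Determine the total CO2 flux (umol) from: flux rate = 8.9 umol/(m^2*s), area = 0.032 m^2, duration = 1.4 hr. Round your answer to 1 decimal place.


Step 1: Convert time to seconds: 1.4 hr * 3600 = 5040.0 s
Step 2: Total = flux * area * time_s
Step 3: Total = 8.9 * 0.032 * 5040.0
Step 4: Total = 1435.4 umol

1435.4


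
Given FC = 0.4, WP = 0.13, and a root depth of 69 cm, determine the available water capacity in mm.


Step 1: Available water = (FC - WP) * depth * 10
Step 2: AW = (0.4 - 0.13) * 69 * 10
Step 3: AW = 0.27 * 69 * 10
Step 4: AW = 186.3 mm

186.3


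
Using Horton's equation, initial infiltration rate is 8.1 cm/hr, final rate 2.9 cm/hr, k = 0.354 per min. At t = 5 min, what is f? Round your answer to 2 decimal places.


Step 1: f = fc + (f0 - fc) * exp(-k * t)
Step 2: exp(-0.354 * 5) = 0.170333
Step 3: f = 2.9 + (8.1 - 2.9) * 0.170333
Step 4: f = 2.9 + 5.2 * 0.170333
Step 5: f = 3.79 cm/hr

3.79


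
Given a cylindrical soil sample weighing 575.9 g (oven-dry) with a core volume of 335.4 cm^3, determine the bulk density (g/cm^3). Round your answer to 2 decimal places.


Step 1: Identify the formula: BD = dry mass / volume
Step 2: Substitute values: BD = 575.9 / 335.4
Step 3: BD = 1.72 g/cm^3

1.72


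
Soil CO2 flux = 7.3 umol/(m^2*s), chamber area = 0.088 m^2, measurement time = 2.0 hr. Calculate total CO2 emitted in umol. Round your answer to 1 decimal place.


Step 1: Convert time to seconds: 2.0 hr * 3600 = 7200.0 s
Step 2: Total = flux * area * time_s
Step 3: Total = 7.3 * 0.088 * 7200.0
Step 4: Total = 4625.3 umol

4625.3


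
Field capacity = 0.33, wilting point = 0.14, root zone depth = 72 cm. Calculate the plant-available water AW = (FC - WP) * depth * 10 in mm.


Step 1: Available water = (FC - WP) * depth * 10
Step 2: AW = (0.33 - 0.14) * 72 * 10
Step 3: AW = 0.19 * 72 * 10
Step 4: AW = 136.8 mm

136.8


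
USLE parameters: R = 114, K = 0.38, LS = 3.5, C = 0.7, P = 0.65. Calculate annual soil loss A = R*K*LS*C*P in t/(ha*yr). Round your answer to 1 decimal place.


Step 1: A = R * K * LS * C * P
Step 2: R * K = 114 * 0.38 = 43.32
Step 3: (R*K) * LS = 43.32 * 3.5 = 151.62
Step 4: * C * P = 151.62 * 0.7 * 0.65 = 69.0
Step 5: A = 69.0 t/(ha*yr)

69.0


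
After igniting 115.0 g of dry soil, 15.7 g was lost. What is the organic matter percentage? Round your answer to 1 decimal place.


Step 1: OM% = 100 * LOI / sample mass
Step 2: OM = 100 * 15.7 / 115.0
Step 3: OM = 13.7%

13.7


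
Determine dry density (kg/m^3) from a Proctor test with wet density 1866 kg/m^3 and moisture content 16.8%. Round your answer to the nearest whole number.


Step 1: Dry density = wet density / (1 + w/100)
Step 2: Dry density = 1866 / (1 + 16.8/100)
Step 3: Dry density = 1866 / 1.168
Step 4: Dry density = 1598 kg/m^3

1598


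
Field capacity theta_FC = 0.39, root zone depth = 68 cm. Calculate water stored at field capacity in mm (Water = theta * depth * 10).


Step 1: Water (mm) = theta_FC * depth (cm) * 10
Step 2: Water = 0.39 * 68 * 10
Step 3: Water = 265.2 mm

265.2


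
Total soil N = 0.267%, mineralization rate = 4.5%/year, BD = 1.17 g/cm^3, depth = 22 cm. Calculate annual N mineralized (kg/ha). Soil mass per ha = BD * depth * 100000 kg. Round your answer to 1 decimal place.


Step 1: Soil mass per ha = BD * depth * 100000 = 1.17 * 22 * 100000 = 2574000 kg
Step 2: Total N pool = soil mass * N%/100 = 2574000 * 0.267/100 = 6872.58 kg/ha
Step 3: N mineralized = N pool * rate%/100 = 6872.58 * 4.5/100 = 309.3 kg/ha/yr

309.3


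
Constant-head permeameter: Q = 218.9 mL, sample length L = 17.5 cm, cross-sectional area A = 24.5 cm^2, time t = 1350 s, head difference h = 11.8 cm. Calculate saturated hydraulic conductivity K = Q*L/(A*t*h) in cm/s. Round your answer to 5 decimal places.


Step 1: K = Q * L / (A * t * h)
Step 2: Numerator = 218.9 * 17.5 = 3830.75
Step 3: Denominator = 24.5 * 1350 * 11.8 = 390285.0
Step 4: K = 3830.75 / 390285.0 = 0.00982 cm/s

0.00982


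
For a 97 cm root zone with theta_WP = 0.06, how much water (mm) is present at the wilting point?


Step 1: Water (mm) = theta_WP * depth * 10
Step 2: Water = 0.06 * 97 * 10
Step 3: Water = 58.2 mm

58.2


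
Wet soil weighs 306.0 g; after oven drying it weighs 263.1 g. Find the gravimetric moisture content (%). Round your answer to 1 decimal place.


Step 1: Water mass = wet - dry = 306.0 - 263.1 = 42.9 g
Step 2: w = 100 * water mass / dry mass
Step 3: w = 100 * 42.9 / 263.1 = 16.3%

16.3


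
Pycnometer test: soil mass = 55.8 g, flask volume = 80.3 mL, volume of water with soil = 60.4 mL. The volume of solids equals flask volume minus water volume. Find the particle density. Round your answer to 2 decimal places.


Step 1: Volume of solids = flask volume - water volume with soil
Step 2: V_solids = 80.3 - 60.4 = 19.9 mL
Step 3: Particle density = mass / V_solids = 55.8 / 19.9 = 2.8 g/cm^3

2.8


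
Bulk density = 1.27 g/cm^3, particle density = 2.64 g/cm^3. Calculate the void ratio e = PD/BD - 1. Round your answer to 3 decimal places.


Step 1: e = PD / BD - 1
Step 2: e = 2.64 / 1.27 - 1
Step 3: e = 2.07874 - 1
Step 4: e = 1.079

1.079


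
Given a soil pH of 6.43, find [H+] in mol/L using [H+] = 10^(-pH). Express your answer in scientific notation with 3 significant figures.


Step 1: [H+] = 10^(-pH)
Step 2: [H+] = 10^(-6.43)
Step 3: [H+] = 3.72e-07 mol/L

3.72e-07


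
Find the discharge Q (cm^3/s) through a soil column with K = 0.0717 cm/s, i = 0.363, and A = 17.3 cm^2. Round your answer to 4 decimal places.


Step 1: Apply Darcy's law: Q = K * i * A
Step 2: Q = 0.0717 * 0.363 * 17.3
Step 3: Q = 0.4503 cm^3/s

0.4503


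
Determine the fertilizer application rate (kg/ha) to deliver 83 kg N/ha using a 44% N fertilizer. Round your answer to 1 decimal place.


Step 1: Fertilizer rate = target N / (N content / 100)
Step 2: Rate = 83 / (44 / 100)
Step 3: Rate = 83 / 0.44
Step 4: Rate = 188.6 kg/ha

188.6


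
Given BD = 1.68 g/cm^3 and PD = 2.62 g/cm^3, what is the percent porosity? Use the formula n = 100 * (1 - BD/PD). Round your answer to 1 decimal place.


Step 1: Formula: n = 100 * (1 - BD / PD)
Step 2: n = 100 * (1 - 1.68 / 2.62)
Step 3: n = 100 * (1 - 0.64122)
Step 4: n = 35.9%

35.9


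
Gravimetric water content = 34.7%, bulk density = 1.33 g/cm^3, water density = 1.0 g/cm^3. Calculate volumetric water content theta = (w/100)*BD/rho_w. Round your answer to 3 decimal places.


Step 1: theta = (w / 100) * BD / rho_w
Step 2: theta = (34.7 / 100) * 1.33 / 1.0
Step 3: theta = 0.347 * 1.33
Step 4: theta = 0.462

0.462


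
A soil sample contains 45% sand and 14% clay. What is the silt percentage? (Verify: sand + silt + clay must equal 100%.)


Step 1: sand + silt + clay = 100%
Step 2: silt = 100 - sand - clay
Step 3: silt = 100 - 45 - 14
Step 4: silt = 41%

41


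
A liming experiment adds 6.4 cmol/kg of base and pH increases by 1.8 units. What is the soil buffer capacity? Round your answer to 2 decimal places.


Step 1: BC = change in base / change in pH
Step 2: BC = 6.4 / 1.8
Step 3: BC = 3.56 cmol/(kg*pH unit)

3.56


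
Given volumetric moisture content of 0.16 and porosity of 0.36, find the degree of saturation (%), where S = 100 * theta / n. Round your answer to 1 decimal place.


Step 1: S = 100 * theta_v / n
Step 2: S = 100 * 0.16 / 0.36
Step 3: S = 44.4%

44.4


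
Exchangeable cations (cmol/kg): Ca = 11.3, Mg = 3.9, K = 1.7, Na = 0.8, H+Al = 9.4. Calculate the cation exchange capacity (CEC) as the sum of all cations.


Step 1: CEC = Ca + Mg + K + Na + (H+Al)
Step 2: CEC = 11.3 + 3.9 + 1.7 + 0.8 + 9.4
Step 3: CEC = 27.1 cmol/kg

27.1


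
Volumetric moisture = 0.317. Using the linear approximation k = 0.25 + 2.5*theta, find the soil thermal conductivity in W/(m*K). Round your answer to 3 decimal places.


Step 1: k = 0.25 + 2.5 * theta
Step 2: k = 0.25 + 2.5 * 0.317
Step 3: k = 0.25 + 0.793
Step 4: k = 1.043 W/(m*K)

1.043


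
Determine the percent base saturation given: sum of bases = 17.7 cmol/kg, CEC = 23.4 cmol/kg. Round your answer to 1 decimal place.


Step 1: BS = 100 * (sum of bases) / CEC
Step 2: BS = 100 * 17.7 / 23.4
Step 3: BS = 75.6%

75.6


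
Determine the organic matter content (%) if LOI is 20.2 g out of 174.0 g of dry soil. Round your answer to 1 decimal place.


Step 1: OM% = 100 * LOI / sample mass
Step 2: OM = 100 * 20.2 / 174.0
Step 3: OM = 11.6%

11.6


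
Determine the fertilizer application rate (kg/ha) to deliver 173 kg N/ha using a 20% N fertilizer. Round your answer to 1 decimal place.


Step 1: Fertilizer rate = target N / (N content / 100)
Step 2: Rate = 173 / (20 / 100)
Step 3: Rate = 173 / 0.2
Step 4: Rate = 865.0 kg/ha

865.0


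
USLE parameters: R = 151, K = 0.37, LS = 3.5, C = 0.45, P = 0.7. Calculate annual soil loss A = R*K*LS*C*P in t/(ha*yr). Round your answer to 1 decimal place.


Step 1: A = R * K * LS * C * P
Step 2: R * K = 151 * 0.37 = 55.87
Step 3: (R*K) * LS = 55.87 * 3.5 = 195.545
Step 4: * C * P = 195.545 * 0.45 * 0.7 = 61.6
Step 5: A = 61.6 t/(ha*yr)

61.6


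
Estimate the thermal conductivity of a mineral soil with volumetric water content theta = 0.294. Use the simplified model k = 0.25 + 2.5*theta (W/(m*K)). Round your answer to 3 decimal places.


Step 1: k = 0.25 + 2.5 * theta
Step 2: k = 0.25 + 2.5 * 0.294
Step 3: k = 0.25 + 0.735
Step 4: k = 0.985 W/(m*K)

0.985


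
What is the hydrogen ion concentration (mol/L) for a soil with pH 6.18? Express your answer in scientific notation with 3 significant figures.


Step 1: [H+] = 10^(-pH)
Step 2: [H+] = 10^(-6.18)
Step 3: [H+] = 6.61e-07 mol/L

6.61e-07


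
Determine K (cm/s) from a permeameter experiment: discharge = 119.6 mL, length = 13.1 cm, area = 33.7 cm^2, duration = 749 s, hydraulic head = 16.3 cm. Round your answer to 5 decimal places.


Step 1: K = Q * L / (A * t * h)
Step 2: Numerator = 119.6 * 13.1 = 1566.76
Step 3: Denominator = 33.7 * 749 * 16.3 = 411433.19
Step 4: K = 1566.76 / 411433.19 = 0.00381 cm/s

0.00381


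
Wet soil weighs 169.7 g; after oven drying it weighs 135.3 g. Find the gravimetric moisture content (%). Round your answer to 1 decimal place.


Step 1: Water mass = wet - dry = 169.7 - 135.3 = 34.4 g
Step 2: w = 100 * water mass / dry mass
Step 3: w = 100 * 34.4 / 135.3 = 25.4%

25.4


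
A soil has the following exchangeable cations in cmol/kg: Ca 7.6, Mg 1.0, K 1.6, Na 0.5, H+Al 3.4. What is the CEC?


Step 1: CEC = Ca + Mg + K + Na + (H+Al)
Step 2: CEC = 7.6 + 1.0 + 1.6 + 0.5 + 3.4
Step 3: CEC = 14.1 cmol/kg

14.1


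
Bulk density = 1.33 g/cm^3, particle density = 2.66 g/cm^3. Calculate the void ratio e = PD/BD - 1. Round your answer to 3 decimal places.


Step 1: e = PD / BD - 1
Step 2: e = 2.66 / 1.33 - 1
Step 3: e = 2.0 - 1
Step 4: e = 1.0

1.0
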